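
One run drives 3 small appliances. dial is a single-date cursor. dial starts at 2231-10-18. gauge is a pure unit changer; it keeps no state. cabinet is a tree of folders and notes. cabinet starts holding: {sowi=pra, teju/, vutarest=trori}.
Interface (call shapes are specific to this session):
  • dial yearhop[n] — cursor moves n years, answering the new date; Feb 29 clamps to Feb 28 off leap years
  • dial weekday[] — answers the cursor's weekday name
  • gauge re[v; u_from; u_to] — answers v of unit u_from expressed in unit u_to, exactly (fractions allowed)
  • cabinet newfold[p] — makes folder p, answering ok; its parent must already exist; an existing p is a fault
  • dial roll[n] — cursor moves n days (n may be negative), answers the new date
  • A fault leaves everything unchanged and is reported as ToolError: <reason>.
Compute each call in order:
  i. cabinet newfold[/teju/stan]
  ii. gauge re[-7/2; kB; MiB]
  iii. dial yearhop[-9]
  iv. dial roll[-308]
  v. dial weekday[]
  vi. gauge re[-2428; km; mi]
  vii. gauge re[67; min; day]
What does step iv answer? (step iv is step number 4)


Do: cabinet newfold[p=/teju/stan]
See: ok
Do: gauge re[v=-7/2; u_from=kB; u_to=MiB]
See: -875/262144
Do: dial yearhop[n=-9]
See: 2222-10-18
Do: dial roll[n=-308]
See: 2221-12-14
Do: dial weekday[]
See: Friday
Do: gauge re[v=-2428; u_from=km; u_to=mi]
See: -18968750/12573
Do: gauge re[v=67; u_from=min; u_to=day]
See: 67/1440

Answer: 2221-12-14


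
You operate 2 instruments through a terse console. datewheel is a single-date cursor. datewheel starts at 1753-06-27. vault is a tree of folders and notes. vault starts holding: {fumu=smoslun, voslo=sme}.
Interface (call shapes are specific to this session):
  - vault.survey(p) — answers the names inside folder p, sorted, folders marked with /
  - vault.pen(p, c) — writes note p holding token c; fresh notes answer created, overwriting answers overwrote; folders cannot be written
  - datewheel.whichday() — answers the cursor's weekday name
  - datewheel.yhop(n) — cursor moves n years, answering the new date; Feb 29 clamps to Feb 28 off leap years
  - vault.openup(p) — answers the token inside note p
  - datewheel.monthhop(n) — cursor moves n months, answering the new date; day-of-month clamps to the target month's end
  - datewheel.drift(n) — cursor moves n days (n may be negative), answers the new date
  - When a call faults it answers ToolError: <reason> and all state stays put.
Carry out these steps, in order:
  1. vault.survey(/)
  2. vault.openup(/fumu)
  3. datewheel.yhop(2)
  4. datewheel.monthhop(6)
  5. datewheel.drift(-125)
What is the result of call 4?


·→ vault.survey(p='/')
·← [fumu, voslo]
·→ vault.openup(p='/fumu')
·← smoslun
·→ datewheel.yhop(n='2')
·← 1755-06-27
·→ datewheel.monthhop(n='6')
·← 1755-12-27
·→ datewheel.drift(n='-125')
·← 1755-08-24

Answer: 1755-12-27


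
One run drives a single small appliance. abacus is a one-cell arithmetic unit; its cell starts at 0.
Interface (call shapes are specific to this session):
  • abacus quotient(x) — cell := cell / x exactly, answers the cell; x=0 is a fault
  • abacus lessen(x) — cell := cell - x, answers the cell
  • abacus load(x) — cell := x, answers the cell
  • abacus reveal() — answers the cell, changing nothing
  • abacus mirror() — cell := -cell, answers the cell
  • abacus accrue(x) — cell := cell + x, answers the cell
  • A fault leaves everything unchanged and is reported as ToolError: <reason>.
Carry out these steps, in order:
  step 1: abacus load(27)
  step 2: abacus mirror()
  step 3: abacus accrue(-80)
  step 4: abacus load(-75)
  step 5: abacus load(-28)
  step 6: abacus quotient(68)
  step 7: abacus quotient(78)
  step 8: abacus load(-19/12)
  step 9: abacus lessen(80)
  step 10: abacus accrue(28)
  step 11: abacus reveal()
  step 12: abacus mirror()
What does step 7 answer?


Act: abacus load[x=27]
Obs: 27
Act: abacus mirror[]
Obs: -27
Act: abacus accrue[x=-80]
Obs: -107
Act: abacus load[x=-75]
Obs: -75
Act: abacus load[x=-28]
Obs: -28
Act: abacus quotient[x=68]
Obs: -7/17
Act: abacus quotient[x=78]
Obs: -7/1326
Act: abacus load[x=-19/12]
Obs: -19/12
Act: abacus lessen[x=80]
Obs: -979/12
Act: abacus accrue[x=28]
Obs: -643/12
Act: abacus reveal[]
Obs: -643/12
Act: abacus mirror[]
Obs: 643/12

Answer: -7/1326


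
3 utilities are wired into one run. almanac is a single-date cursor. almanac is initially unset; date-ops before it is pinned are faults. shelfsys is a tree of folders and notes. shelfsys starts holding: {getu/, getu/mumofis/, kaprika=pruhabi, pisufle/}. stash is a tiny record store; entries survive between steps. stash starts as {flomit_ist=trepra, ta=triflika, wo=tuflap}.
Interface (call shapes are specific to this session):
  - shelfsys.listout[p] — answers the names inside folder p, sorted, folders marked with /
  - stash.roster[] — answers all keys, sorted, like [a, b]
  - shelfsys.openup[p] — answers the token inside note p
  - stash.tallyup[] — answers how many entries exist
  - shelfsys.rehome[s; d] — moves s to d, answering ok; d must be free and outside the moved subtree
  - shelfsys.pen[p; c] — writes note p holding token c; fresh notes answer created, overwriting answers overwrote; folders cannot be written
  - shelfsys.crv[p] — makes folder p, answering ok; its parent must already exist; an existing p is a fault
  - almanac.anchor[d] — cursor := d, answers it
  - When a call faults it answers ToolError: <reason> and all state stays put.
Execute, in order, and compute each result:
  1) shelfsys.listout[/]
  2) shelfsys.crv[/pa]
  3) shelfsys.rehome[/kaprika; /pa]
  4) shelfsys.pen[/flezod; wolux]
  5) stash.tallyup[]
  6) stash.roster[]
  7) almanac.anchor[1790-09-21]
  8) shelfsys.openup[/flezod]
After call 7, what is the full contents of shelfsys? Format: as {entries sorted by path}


! listout(p→/) : [getu/, kaprika, pisufle/]
! crv(p→/pa) : ok
! rehome(s→/kaprika, d→/pa) : ToolError: exists
! pen(p→/flezod, c→wolux) : created
! tallyup() : 3
! roster() : [flomit_ist, ta, wo]
! anchor(d→1790-09-21) : 1790-09-21
! openup(p→/flezod) : wolux

Answer: {flezod=wolux, getu/, getu/mumofis/, kaprika=pruhabi, pa/, pisufle/}


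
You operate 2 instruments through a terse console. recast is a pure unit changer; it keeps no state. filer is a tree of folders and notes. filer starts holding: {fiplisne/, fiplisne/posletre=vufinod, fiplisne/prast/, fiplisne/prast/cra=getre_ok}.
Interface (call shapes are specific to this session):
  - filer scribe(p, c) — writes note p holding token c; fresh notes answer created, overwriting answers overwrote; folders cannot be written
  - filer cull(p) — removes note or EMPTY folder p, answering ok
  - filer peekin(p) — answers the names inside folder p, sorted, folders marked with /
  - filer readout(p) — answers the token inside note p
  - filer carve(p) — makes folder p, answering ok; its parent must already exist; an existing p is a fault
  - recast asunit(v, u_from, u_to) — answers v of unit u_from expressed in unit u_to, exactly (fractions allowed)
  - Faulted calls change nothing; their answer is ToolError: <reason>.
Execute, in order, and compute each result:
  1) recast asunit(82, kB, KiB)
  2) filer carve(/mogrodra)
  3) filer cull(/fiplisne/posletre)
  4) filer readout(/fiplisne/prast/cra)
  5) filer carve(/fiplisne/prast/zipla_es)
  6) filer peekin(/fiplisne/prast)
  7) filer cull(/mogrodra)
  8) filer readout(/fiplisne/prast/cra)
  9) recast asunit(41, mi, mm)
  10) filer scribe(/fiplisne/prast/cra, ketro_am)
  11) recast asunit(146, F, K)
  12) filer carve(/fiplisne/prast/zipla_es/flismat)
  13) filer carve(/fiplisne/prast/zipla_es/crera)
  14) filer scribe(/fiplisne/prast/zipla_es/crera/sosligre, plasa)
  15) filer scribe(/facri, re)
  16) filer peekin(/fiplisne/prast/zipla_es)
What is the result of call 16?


Answer: [crera/, flismat/]

Derivation:
==> recast asunit(v='82', u_from='kB', u_to='KiB')
<== 5125/64
==> filer carve(p='/mogrodra')
<== ok
==> filer cull(p='/fiplisne/posletre')
<== ok
==> filer readout(p='/fiplisne/prast/cra')
<== getre_ok
==> filer carve(p='/fiplisne/prast/zipla_es')
<== ok
==> filer peekin(p='/fiplisne/prast')
<== [cra, zipla_es/]
==> filer cull(p='/mogrodra')
<== ok
==> filer readout(p='/fiplisne/prast/cra')
<== getre_ok
==> recast asunit(v='41', u_from='mi', u_to='mm')
<== 65983104
==> filer scribe(p='/fiplisne/prast/cra', c='ketro_am')
<== overwrote
==> recast asunit(v='146', u_from='F', u_to='K')
<== 20189/60
==> filer carve(p='/fiplisne/prast/zipla_es/flismat')
<== ok
==> filer carve(p='/fiplisne/prast/zipla_es/crera')
<== ok
==> filer scribe(p='/fiplisne/prast/zipla_es/crera/sosligre', c='plasa')
<== created
==> filer scribe(p='/facri', c='re')
<== created
==> filer peekin(p='/fiplisne/prast/zipla_es')
<== [crera/, flismat/]


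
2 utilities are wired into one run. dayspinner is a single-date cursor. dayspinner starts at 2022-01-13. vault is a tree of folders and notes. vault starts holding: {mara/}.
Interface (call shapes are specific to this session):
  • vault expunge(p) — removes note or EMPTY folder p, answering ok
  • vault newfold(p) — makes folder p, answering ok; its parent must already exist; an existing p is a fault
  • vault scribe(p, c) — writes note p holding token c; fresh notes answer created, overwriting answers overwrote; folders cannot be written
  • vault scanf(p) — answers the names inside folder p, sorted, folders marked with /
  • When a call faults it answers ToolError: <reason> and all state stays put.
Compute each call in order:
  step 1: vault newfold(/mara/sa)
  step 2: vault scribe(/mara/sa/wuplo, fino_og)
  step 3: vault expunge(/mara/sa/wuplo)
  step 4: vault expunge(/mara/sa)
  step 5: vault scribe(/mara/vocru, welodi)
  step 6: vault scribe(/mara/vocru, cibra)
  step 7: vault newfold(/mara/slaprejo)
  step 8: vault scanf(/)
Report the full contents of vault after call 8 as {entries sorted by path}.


$ vault newfold p=/mara/sa
:: ok
$ vault scribe p=/mara/sa/wuplo c=fino_og
:: created
$ vault expunge p=/mara/sa/wuplo
:: ok
$ vault expunge p=/mara/sa
:: ok
$ vault scribe p=/mara/vocru c=welodi
:: created
$ vault scribe p=/mara/vocru c=cibra
:: overwrote
$ vault newfold p=/mara/slaprejo
:: ok
$ vault scanf p=/
:: [mara/]

Answer: {mara/, mara/slaprejo/, mara/vocru=cibra}


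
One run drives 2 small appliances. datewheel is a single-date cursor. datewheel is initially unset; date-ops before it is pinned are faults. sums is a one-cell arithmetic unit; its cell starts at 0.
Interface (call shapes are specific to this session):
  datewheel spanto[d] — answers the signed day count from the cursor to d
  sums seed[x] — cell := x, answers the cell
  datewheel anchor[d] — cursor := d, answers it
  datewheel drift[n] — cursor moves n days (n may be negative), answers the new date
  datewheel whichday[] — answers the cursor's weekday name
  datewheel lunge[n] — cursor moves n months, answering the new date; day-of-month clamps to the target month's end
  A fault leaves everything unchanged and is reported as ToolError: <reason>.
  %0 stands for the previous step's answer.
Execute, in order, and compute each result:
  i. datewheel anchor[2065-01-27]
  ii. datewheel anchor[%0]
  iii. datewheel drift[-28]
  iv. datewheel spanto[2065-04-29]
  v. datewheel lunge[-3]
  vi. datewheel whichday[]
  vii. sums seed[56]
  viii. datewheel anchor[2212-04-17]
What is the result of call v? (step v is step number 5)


-> datewheel anchor(d=2065-01-27)
<- 2065-01-27
-> datewheel anchor(d=%0)
<- 2065-01-27
-> datewheel drift(n=-28)
<- 2064-12-30
-> datewheel spanto(d=2065-04-29)
<- 120
-> datewheel lunge(n=-3)
<- 2064-09-30
-> datewheel whichday()
<- Tuesday
-> sums seed(x=56)
<- 56
-> datewheel anchor(d=2212-04-17)
<- 2212-04-17

Answer: 2064-09-30


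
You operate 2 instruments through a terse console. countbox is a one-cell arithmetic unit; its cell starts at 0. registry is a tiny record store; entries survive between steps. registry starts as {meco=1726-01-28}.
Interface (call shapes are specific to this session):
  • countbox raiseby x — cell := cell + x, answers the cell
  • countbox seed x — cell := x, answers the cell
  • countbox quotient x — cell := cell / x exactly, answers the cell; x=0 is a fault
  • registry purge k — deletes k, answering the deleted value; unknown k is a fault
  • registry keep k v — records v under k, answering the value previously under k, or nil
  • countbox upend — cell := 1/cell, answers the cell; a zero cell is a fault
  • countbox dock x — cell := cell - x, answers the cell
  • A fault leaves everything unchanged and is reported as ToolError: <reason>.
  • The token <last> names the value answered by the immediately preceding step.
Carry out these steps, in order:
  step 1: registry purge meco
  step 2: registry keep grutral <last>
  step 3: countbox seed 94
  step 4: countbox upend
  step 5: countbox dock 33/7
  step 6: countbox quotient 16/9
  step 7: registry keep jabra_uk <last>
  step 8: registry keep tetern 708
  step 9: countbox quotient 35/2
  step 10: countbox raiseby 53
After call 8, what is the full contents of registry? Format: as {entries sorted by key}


-- 1. registry purge(k: meco) == 1726-01-28
-- 2. registry keep(k: grutral, v: <last>) == nil
-- 3. countbox seed(x: 94) == 94
-- 4. countbox upend() == 1/94
-- 5. countbox dock(x: 33/7) == -3095/658
-- 6. countbox quotient(x: 16/9) == -27855/10528
-- 7. registry keep(k: jabra_uk, v: <last>) == nil
-- 8. registry keep(k: tetern, v: 708) == nil
-- 9. countbox quotient(x: 35/2) == -5571/36848
-- 10. countbox raiseby(x: 53) == 1947373/36848

Answer: {grutral=1726-01-28, jabra_uk=-27855/10528, tetern=708}


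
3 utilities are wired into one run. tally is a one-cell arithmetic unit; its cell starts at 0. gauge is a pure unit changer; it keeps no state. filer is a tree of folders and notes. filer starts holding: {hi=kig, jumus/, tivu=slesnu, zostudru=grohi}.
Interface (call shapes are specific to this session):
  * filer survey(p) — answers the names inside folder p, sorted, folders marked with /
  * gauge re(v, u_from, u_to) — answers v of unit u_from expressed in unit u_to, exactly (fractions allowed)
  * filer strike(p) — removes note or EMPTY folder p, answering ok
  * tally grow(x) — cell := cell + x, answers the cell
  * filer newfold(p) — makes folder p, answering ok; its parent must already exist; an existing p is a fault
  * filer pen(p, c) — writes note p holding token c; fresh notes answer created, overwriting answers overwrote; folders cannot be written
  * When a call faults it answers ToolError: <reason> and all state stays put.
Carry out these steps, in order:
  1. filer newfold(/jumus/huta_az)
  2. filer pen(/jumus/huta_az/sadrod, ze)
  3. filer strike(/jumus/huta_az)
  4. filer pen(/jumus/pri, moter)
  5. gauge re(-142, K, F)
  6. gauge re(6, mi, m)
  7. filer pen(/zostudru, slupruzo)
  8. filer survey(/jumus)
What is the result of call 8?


I use filer newfold with p=/jumus/huta_az: ok.
Then filer pen with p=/jumus/huta_az/sadrod, c=ze, and get created.
I use filer strike with p=/jumus/huta_az, which returns ToolError: not empty.
Invoking filer pen with p=/jumus/pri, c=moter, and see created.
Next I call gauge re with v=-142, u_from=K, u_to=F, and see -71527/100.
I run gauge re with v=6, u_from=mi, u_to=m, → 1207008/125.
I try filer pen with p=/zostudru, c=slupruzo, → overwrote.
Next I call filer survey with p=/jumus, yielding [huta_az/, pri].

Answer: [huta_az/, pri]


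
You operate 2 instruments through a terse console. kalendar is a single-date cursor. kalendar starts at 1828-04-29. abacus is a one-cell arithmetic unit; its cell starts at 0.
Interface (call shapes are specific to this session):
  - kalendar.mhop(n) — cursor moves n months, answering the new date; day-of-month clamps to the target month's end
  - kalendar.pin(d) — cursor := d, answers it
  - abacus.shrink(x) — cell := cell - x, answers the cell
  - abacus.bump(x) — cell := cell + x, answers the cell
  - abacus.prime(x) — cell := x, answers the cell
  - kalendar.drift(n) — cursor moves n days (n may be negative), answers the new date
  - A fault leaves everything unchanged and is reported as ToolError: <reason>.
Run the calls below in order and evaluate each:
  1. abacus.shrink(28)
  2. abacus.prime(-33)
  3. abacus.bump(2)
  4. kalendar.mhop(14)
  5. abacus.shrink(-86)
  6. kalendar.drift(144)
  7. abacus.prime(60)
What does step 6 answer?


CALL shrink[x=28]
RET  -28
CALL prime[x=-33]
RET  -33
CALL bump[x=2]
RET  -31
CALL mhop[n=14]
RET  1829-06-29
CALL shrink[x=-86]
RET  55
CALL drift[n=144]
RET  1829-11-20
CALL prime[x=60]
RET  60

Answer: 1829-11-20


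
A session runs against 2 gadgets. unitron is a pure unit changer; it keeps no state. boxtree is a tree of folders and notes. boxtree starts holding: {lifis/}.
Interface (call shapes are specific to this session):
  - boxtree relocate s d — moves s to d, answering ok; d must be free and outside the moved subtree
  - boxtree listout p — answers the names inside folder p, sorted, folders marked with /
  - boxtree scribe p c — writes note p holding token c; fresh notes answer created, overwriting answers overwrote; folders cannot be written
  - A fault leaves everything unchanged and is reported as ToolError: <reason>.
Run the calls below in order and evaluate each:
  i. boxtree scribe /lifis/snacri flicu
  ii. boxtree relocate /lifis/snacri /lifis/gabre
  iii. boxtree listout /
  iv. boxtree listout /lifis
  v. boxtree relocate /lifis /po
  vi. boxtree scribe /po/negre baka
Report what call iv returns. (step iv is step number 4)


Answer: [gabre]

Derivation:
→ boxtree scribe(/lifis/snacri, flicu)
← created
→ boxtree relocate(/lifis/snacri, /lifis/gabre)
← ok
→ boxtree listout(/)
← [lifis/]
→ boxtree listout(/lifis)
← [gabre]
→ boxtree relocate(/lifis, /po)
← ok
→ boxtree scribe(/po/negre, baka)
← created


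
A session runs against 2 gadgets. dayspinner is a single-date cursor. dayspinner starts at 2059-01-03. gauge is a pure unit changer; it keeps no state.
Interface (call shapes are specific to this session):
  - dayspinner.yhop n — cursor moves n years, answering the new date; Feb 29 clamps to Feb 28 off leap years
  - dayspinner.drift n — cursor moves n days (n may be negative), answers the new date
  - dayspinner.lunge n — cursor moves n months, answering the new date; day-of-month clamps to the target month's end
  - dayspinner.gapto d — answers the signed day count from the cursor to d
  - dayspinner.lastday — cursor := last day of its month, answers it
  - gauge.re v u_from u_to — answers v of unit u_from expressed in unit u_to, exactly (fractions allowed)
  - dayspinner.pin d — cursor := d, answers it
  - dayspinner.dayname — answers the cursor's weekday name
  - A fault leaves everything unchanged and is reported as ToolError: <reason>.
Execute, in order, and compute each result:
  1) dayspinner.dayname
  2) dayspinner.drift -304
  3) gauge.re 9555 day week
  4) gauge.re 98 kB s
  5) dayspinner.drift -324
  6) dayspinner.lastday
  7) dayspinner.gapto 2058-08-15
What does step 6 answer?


Answer: 2057-04-30

Derivation:
Step: dayspinner.dayname[]
Result: Friday
Step: dayspinner.drift[n→-304]
Result: 2058-03-05
Step: gauge.re[v→9555; u_from→day; u_to→week]
Result: 1365
Step: gauge.re[v→98; u_from→kB; u_to→s]
Result: ToolError: incompatible units
Step: dayspinner.drift[n→-324]
Result: 2057-04-15
Step: dayspinner.lastday[]
Result: 2057-04-30
Step: dayspinner.gapto[d→2058-08-15]
Result: 472


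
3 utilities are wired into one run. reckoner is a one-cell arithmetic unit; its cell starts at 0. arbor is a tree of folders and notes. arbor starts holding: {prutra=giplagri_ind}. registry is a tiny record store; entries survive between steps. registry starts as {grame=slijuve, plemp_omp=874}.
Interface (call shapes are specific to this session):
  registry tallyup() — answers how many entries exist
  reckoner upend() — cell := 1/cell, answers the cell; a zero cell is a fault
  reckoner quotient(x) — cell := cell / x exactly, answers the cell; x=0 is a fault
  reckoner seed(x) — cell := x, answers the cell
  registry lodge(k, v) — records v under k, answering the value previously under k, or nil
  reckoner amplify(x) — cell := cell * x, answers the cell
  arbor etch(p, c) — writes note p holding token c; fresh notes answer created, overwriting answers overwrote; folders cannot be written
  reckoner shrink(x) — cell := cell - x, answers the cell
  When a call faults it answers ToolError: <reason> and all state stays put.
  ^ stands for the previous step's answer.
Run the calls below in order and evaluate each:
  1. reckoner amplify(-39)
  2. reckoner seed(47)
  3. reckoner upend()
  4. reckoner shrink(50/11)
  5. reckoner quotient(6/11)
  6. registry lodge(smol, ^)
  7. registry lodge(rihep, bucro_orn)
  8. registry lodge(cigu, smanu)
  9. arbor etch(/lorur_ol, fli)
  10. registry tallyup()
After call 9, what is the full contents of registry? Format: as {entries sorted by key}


Answer: {cigu=smanu, grame=slijuve, plemp_omp=874, rihep=bucro_orn, smol=-2339/282}

Derivation:
$ reckoner amplify -39
:: 0
$ reckoner seed 47
:: 47
$ reckoner upend
:: 1/47
$ reckoner shrink 50/11
:: -2339/517
$ reckoner quotient 6/11
:: -2339/282
$ registry lodge smol ^
:: nil
$ registry lodge rihep bucro_orn
:: nil
$ registry lodge cigu smanu
:: nil
$ arbor etch /lorur_ol fli
:: created
$ registry tallyup
:: 5


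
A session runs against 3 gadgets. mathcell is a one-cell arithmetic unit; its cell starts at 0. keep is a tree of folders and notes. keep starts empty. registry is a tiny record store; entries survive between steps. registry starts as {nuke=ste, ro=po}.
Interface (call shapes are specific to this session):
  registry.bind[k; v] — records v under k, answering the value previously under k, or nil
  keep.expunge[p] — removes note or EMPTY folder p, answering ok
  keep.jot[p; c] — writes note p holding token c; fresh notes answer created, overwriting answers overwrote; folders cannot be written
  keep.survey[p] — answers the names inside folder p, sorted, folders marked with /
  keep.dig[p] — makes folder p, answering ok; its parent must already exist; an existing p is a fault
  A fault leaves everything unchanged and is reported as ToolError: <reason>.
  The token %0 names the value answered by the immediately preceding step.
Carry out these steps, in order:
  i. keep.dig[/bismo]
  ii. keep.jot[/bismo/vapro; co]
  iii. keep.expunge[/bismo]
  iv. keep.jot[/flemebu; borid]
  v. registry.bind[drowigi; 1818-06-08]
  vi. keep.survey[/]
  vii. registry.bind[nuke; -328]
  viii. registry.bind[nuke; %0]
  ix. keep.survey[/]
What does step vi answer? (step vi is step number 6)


Answer: [bismo/, flemebu]

Derivation:
~$ keep.dig p='/bismo'
  ok
~$ keep.jot p='/bismo/vapro' c='co'
  created
~$ keep.expunge p='/bismo'
  ToolError: not empty
~$ keep.jot p='/flemebu' c='borid'
  created
~$ registry.bind k='drowigi' v='1818-06-08'
  nil
~$ keep.survey p='/'
  [bismo/, flemebu]
~$ registry.bind k='nuke' v='-328'
  ste
~$ registry.bind k='nuke' v='%0'
  -328
~$ keep.survey p='/'
  [bismo/, flemebu]


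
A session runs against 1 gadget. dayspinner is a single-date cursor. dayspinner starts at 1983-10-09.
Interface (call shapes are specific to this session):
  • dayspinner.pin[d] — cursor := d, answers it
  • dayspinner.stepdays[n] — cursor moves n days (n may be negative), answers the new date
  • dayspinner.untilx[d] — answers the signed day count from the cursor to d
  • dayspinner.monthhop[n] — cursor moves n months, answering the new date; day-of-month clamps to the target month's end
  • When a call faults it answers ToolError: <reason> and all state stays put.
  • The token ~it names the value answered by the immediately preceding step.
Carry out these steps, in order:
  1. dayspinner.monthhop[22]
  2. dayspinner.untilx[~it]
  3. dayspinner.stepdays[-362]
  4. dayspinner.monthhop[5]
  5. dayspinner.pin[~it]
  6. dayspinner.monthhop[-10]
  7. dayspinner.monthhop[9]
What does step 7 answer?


Step: monthhop[n='22']
Result: 1985-08-09
Step: untilx[d='~it']
Result: 0
Step: stepdays[n='-362']
Result: 1984-08-12
Step: monthhop[n='5']
Result: 1985-01-12
Step: pin[d='~it']
Result: 1985-01-12
Step: monthhop[n='-10']
Result: 1984-03-12
Step: monthhop[n='9']
Result: 1984-12-12

Answer: 1984-12-12


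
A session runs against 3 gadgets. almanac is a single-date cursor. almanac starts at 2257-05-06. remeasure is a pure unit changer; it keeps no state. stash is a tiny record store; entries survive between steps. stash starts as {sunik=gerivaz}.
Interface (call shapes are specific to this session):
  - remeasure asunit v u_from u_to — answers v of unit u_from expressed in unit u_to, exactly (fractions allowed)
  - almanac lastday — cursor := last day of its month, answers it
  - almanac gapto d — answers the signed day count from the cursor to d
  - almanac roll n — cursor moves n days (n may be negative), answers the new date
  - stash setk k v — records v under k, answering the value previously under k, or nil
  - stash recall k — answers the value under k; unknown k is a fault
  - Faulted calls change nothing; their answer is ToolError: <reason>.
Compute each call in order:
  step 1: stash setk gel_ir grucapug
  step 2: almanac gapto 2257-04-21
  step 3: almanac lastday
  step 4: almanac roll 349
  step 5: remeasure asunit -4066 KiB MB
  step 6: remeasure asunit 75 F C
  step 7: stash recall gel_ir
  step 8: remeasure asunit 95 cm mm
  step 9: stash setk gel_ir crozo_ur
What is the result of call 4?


~$ stash setk k=gel_ir v=grucapug
:: nil
~$ almanac gapto d=2257-04-21
:: -15
~$ almanac lastday
:: 2257-05-31
~$ almanac roll n=349
:: 2258-05-15
~$ remeasure asunit v=-4066 u_from=KiB u_to=MB
:: -65056/15625
~$ remeasure asunit v=75 u_from=F u_to=C
:: 215/9
~$ stash recall k=gel_ir
:: grucapug
~$ remeasure asunit v=95 u_from=cm u_to=mm
:: 950
~$ stash setk k=gel_ir v=crozo_ur
:: grucapug

Answer: 2258-05-15


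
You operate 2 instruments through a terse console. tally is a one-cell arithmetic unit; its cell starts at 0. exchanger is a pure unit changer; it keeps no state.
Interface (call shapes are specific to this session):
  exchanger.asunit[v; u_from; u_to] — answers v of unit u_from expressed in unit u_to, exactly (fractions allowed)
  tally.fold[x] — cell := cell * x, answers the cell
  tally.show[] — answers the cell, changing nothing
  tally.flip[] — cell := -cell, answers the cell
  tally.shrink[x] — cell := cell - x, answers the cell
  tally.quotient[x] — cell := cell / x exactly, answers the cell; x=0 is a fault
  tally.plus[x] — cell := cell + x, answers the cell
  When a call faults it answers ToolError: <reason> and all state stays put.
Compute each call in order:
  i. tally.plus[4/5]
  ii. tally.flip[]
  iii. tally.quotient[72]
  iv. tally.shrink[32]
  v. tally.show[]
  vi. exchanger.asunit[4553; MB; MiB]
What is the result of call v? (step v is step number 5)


Answer: -2881/90

Derivation:
% plus(x=4/5) : 4/5
% flip() : -4/5
% quotient(x=72) : -1/90
% shrink(x=32) : -2881/90
% show() : -2881/90
% asunit(v=4553, u_from=MB, u_to=MiB) : 71140625/16384


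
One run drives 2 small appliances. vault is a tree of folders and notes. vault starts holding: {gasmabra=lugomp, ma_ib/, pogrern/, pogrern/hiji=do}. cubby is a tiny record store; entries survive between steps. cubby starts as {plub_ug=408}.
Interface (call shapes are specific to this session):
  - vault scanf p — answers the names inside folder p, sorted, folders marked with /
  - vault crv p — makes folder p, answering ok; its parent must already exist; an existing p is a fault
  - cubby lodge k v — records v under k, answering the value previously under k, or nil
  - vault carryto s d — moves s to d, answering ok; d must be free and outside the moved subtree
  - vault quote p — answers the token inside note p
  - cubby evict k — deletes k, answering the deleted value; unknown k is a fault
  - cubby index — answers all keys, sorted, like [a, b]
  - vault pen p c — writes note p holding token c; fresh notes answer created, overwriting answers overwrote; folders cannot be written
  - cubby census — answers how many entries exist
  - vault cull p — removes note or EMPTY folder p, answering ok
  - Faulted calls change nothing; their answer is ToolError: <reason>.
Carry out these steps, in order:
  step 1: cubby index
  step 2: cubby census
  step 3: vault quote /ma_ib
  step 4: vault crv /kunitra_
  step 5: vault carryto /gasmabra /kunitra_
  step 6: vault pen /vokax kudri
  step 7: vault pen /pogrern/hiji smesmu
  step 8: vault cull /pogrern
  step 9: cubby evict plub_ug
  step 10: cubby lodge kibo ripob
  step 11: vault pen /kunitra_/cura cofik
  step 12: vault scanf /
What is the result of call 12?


Answer: [gasmabra, kunitra_/, ma_ib/, pogrern/, vokax]

Derivation:
> cubby index
[out] [plub_ug]
> cubby census
[out] 1
> vault quote p=/ma_ib
[out] ToolError: is a directory
> vault crv p=/kunitra_
[out] ok
> vault carryto s=/gasmabra d=/kunitra_
[out] ToolError: exists
> vault pen p=/vokax c=kudri
[out] created
> vault pen p=/pogrern/hiji c=smesmu
[out] overwrote
> vault cull p=/pogrern
[out] ToolError: not empty
> cubby evict k=plub_ug
[out] 408
> cubby lodge k=kibo v=ripob
[out] nil
> vault pen p=/kunitra_/cura c=cofik
[out] created
> vault scanf p=/
[out] [gasmabra, kunitra_/, ma_ib/, pogrern/, vokax]


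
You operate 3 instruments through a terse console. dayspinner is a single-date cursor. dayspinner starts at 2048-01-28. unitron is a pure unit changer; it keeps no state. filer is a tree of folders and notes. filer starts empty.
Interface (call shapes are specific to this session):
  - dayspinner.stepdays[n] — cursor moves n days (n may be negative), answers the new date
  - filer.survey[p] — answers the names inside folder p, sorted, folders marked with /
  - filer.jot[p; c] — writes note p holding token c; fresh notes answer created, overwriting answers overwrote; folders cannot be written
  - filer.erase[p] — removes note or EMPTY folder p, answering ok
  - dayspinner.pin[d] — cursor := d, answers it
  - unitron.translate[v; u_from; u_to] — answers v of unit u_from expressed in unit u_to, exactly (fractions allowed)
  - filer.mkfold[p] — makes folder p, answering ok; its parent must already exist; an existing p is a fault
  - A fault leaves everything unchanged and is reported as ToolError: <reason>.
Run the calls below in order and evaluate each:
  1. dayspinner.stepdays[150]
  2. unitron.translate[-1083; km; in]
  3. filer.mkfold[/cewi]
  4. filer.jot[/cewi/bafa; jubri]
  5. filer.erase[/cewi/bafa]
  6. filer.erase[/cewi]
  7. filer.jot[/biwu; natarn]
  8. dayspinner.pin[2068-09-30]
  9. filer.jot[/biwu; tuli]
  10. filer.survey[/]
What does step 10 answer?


→ dayspinner.stepdays(n: 150)
← 2048-06-26
→ unitron.translate(v: -1083, u_from: km, u_to: in)
← -5415000000/127
→ filer.mkfold(p: /cewi)
← ok
→ filer.jot(p: /cewi/bafa, c: jubri)
← created
→ filer.erase(p: /cewi/bafa)
← ok
→ filer.erase(p: /cewi)
← ok
→ filer.jot(p: /biwu, c: natarn)
← created
→ dayspinner.pin(d: 2068-09-30)
← 2068-09-30
→ filer.jot(p: /biwu, c: tuli)
← overwrote
→ filer.survey(p: /)
← [biwu]

Answer: [biwu]


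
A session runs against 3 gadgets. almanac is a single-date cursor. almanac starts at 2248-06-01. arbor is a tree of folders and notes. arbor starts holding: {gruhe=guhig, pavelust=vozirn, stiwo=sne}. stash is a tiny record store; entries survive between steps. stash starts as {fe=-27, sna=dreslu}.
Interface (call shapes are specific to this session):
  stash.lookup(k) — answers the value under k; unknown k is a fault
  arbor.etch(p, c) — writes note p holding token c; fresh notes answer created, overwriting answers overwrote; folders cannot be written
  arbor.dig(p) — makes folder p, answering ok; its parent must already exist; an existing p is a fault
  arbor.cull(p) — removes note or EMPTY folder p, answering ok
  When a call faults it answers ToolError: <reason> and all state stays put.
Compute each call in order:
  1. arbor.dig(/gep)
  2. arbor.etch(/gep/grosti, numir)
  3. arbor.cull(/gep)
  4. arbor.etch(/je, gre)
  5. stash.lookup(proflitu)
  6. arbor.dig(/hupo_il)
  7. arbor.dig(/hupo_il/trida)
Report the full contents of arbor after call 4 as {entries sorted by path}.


Now I run arbor.dig using p→/gep, yielding ok.
Using arbor.etch using p→/gep/grosti, c→numir: created.
Next I call arbor.cull using p→/gep, and get ToolError: not empty.
Calling arbor.etch using p→/je, c→gre, — result: created.
Then stash.lookup using k→proflitu, — result: ToolError: no such key proflitu.
Using arbor.dig using p→/hupo_il, and get ok.
I try arbor.dig using p→/hupo_il/trida, → ok.

Answer: {gep/, gep/grosti=numir, gruhe=guhig, je=gre, pavelust=vozirn, stiwo=sne}


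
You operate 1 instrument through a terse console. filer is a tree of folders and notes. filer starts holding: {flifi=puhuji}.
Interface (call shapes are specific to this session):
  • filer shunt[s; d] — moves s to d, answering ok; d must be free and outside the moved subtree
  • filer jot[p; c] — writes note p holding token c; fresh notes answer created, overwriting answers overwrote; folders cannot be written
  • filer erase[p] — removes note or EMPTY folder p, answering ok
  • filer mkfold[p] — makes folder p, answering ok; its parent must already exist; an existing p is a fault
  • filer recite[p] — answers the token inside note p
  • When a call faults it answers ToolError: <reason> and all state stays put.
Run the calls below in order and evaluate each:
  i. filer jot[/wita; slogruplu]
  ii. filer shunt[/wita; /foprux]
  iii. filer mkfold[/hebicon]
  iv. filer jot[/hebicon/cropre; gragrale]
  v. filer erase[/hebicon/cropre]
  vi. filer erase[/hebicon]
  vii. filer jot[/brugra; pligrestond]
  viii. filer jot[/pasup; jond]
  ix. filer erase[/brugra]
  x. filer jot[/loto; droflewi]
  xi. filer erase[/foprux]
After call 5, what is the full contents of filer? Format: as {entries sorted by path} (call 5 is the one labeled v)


Answer: {flifi=puhuji, foprux=slogruplu, hebicon/}

Derivation:
% filer jot p=/wita c=slogruplu
[out] created
% filer shunt s=/wita d=/foprux
[out] ok
% filer mkfold p=/hebicon
[out] ok
% filer jot p=/hebicon/cropre c=gragrale
[out] created
% filer erase p=/hebicon/cropre
[out] ok
% filer erase p=/hebicon
[out] ok
% filer jot p=/brugra c=pligrestond
[out] created
% filer jot p=/pasup c=jond
[out] created
% filer erase p=/brugra
[out] ok
% filer jot p=/loto c=droflewi
[out] created
% filer erase p=/foprux
[out] ok


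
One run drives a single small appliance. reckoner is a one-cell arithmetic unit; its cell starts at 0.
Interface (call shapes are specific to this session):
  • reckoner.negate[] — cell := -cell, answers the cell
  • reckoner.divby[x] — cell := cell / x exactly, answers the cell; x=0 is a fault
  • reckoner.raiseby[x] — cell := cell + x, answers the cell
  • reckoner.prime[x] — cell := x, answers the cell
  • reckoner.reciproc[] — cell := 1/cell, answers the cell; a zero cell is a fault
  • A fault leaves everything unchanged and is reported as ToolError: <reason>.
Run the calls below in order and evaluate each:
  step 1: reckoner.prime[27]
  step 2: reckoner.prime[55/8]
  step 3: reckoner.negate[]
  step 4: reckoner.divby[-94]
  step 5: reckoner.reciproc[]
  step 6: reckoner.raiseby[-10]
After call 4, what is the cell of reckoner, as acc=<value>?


Answer: acc=55/752

Derivation:
> reckoner.prime x='27'
= 27
> reckoner.prime x='55/8'
= 55/8
> reckoner.negate
= -55/8
> reckoner.divby x='-94'
= 55/752
> reckoner.reciproc
= 752/55
> reckoner.raiseby x='-10'
= 202/55


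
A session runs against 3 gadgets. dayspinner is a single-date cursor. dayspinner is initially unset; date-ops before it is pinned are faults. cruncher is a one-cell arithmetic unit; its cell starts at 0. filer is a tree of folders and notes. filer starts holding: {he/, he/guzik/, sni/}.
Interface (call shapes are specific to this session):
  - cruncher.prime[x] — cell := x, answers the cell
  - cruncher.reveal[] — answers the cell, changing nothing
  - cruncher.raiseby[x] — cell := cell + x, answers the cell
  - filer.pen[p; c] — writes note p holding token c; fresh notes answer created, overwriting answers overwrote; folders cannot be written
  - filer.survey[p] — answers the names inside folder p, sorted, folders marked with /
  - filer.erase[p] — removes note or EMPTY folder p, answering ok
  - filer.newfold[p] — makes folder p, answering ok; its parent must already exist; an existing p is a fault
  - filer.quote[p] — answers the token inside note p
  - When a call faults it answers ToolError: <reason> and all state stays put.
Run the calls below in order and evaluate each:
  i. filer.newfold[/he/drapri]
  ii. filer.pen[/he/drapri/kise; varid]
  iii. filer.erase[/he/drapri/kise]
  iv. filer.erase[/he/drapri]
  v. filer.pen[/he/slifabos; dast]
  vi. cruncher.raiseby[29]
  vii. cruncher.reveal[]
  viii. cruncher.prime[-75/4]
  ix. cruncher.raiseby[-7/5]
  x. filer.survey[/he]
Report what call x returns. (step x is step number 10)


Answer: [guzik/, slifabos]

Derivation:
Step: filer.newfold[p='/he/drapri']
Result: ok
Step: filer.pen[p='/he/drapri/kise'; c='varid']
Result: created
Step: filer.erase[p='/he/drapri/kise']
Result: ok
Step: filer.erase[p='/he/drapri']
Result: ok
Step: filer.pen[p='/he/slifabos'; c='dast']
Result: created
Step: cruncher.raiseby[x='29']
Result: 29
Step: cruncher.reveal[]
Result: 29
Step: cruncher.prime[x='-75/4']
Result: -75/4
Step: cruncher.raiseby[x='-7/5']
Result: -403/20
Step: filer.survey[p='/he']
Result: [guzik/, slifabos]


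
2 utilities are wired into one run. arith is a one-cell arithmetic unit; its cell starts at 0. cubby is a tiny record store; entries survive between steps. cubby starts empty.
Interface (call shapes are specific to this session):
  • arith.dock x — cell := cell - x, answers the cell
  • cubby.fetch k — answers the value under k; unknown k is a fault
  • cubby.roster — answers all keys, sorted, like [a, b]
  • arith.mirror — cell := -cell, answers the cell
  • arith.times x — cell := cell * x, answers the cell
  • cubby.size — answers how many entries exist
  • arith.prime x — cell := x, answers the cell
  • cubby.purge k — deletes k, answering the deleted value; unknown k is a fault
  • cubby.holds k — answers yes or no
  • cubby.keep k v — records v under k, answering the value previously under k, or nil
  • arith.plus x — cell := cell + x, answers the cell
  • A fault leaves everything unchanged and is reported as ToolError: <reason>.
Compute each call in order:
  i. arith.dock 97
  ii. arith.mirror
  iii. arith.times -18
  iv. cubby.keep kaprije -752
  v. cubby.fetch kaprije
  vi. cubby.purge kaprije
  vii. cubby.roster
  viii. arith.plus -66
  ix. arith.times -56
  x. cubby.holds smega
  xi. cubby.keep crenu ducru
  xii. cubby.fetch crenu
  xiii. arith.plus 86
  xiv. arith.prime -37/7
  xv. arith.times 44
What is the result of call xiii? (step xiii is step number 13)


Answer: 101558

Derivation:
==> arith.dock(x: 97)
<== -97
==> arith.mirror()
<== 97
==> arith.times(x: -18)
<== -1746
==> cubby.keep(k: kaprije, v: -752)
<== nil
==> cubby.fetch(k: kaprije)
<== -752
==> cubby.purge(k: kaprije)
<== -752
==> cubby.roster()
<== []
==> arith.plus(x: -66)
<== -1812
==> arith.times(x: -56)
<== 101472
==> cubby.holds(k: smega)
<== no
==> cubby.keep(k: crenu, v: ducru)
<== nil
==> cubby.fetch(k: crenu)
<== ducru
==> arith.plus(x: 86)
<== 101558
==> arith.prime(x: -37/7)
<== -37/7
==> arith.times(x: 44)
<== -1628/7


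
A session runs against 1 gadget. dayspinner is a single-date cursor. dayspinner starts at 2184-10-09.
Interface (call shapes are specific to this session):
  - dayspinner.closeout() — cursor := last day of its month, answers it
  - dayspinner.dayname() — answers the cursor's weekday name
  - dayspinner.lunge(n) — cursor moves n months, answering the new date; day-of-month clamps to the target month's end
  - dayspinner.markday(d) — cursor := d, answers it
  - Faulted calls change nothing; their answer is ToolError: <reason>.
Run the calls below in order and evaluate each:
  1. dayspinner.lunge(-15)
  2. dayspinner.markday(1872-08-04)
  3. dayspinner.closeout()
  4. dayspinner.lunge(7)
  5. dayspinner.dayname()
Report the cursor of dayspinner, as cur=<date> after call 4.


Answer: cur=1873-03-31

Derivation:
I invoke dayspinner.lunge passing n=-15, giving 2183-07-09.
I invoke dayspinner.markday passing d=1872-08-04, giving 1872-08-04.
I use dayspinner.closeout(), — result: 1872-08-31.
I try dayspinner.lunge passing n=7, and observe 1873-03-31.
Invoking dayspinner.dayname(), — result: Monday.
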